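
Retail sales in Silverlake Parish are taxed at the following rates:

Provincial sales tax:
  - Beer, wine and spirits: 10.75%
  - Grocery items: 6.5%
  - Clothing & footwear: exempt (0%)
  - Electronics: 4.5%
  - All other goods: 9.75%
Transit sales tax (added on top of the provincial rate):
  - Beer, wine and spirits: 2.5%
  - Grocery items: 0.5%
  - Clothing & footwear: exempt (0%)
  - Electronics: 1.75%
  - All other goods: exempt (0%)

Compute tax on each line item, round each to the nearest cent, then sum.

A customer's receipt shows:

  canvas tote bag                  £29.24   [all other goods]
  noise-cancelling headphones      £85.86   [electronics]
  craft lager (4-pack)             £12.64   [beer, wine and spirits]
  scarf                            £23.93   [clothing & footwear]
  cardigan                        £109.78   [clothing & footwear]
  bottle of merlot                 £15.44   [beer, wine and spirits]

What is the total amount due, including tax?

Canvas tote bag £29.24: all other goods → 9.75% + 0% transit = 9.75% → £2.85
Noise-cancelling headphones £85.86: electronics → 4.5% + 1.75% transit = 6.25% → £5.37
Craft lager (4-pack) £12.64: beer, wine and spirits → 10.75% + 2.5% transit = 13.25% → £1.67
Scarf £23.93: clothing & footwear → 0% + 0% transit = 0% → £0.00
Cardigan £109.78: clothing & footwear → 0% + 0% transit = 0% → £0.00
Bottle of merlot £15.44: beer, wine and spirits → 10.75% + 2.5% transit = 13.25% → £2.05
Subtotal = £276.89; tax = £11.94; total due = £288.83

£288.83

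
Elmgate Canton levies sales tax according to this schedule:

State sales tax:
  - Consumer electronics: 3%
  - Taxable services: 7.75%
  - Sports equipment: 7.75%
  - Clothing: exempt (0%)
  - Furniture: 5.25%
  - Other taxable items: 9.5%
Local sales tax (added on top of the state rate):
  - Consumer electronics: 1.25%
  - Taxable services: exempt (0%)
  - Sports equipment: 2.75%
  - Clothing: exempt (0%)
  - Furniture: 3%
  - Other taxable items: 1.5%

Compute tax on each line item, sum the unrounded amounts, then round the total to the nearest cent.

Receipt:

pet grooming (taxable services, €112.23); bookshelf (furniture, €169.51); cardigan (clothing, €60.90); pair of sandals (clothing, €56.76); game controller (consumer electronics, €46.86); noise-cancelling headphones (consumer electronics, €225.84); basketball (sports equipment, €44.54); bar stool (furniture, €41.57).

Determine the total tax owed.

Pet grooming €112.23: taxable services → 7.75% + 0% local = 7.75% → €8.697825
Bookshelf €169.51: furniture → 5.25% + 3% local = 8.25% → €13.984575
Cardigan €60.90: clothing → 0% + 0% local = 0% → €0.00
Pair of sandals €56.76: clothing → 0% + 0% local = 0% → €0.00
Game controller €46.86: consumer electronics → 3% + 1.25% local = 4.25% → €1.99155
Noise-cancelling headphones €225.84: consumer electronics → 3% + 1.25% local = 4.25% → €9.5982
Basketball €44.54: sports equipment → 7.75% + 2.75% local = 10.5% → €4.6767
Bar stool €41.57: furniture → 5.25% + 3% local = 8.25% → €3.429525
Unrounded tax sum = €42.378375 → €42.38

€42.38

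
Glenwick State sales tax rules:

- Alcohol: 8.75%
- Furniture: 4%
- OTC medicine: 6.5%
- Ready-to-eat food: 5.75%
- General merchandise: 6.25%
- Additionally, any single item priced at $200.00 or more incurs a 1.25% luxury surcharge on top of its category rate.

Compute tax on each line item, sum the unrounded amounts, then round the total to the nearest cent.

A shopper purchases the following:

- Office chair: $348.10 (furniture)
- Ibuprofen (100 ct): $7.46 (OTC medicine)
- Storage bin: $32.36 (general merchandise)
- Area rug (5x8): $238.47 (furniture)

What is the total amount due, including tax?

Office chair $348.10: furniture → 4% + 1.25% surcharge = 5.25% → $18.27525
Ibuprofen (100 ct) $7.46: OTC medicine → 6.5% → $0.4849
Storage bin $32.36: general merchandise → 6.25% → $2.0225
Area rug (5x8) $238.47: furniture → 4% + 1.25% surcharge = 5.25% → $12.519675
Subtotal = $626.39; unrounded tax = $33.302325 → $33.30; total due = $659.69

$659.69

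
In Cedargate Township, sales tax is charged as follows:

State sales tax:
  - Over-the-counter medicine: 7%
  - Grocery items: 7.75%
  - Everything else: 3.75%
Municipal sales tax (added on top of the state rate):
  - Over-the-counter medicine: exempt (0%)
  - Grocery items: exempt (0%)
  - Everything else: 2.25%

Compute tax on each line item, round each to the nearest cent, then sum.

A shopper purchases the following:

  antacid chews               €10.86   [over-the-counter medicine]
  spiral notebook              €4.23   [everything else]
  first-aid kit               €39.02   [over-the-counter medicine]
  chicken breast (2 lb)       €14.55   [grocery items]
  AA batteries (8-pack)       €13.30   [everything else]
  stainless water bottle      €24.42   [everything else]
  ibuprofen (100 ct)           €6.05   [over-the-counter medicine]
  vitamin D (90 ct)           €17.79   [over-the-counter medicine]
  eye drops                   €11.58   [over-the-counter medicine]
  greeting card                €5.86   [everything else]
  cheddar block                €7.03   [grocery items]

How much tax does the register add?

€10.51

Antacid chews €10.86: over-the-counter medicine → 7% + 0% municipal = 7% → €0.76
Spiral notebook €4.23: everything else → 3.75% + 2.25% municipal = 6% → €0.25
First-aid kit €39.02: over-the-counter medicine → 7% + 0% municipal = 7% → €2.73
Chicken breast (2 lb) €14.55: grocery items → 7.75% + 0% municipal = 7.75% → €1.13
AA batteries (8-pack) €13.30: everything else → 3.75% + 2.25% municipal = 6% → €0.80
Stainless water bottle €24.42: everything else → 3.75% + 2.25% municipal = 6% → €1.47
Ibuprofen (100 ct) €6.05: over-the-counter medicine → 7% + 0% municipal = 7% → €0.42
Vitamin D (90 ct) €17.79: over-the-counter medicine → 7% + 0% municipal = 7% → €1.25
Eye drops €11.58: over-the-counter medicine → 7% + 0% municipal = 7% → €0.81
Greeting card €5.86: everything else → 3.75% + 2.25% municipal = 6% → €0.35
Cheddar block €7.03: grocery items → 7.75% + 0% municipal = 7.75% → €0.54
Total tax = €0.76 + €0.25 + €2.73 + €1.13 + €0.80 + €1.47 + €0.42 + €1.25 + €0.81 + €0.35 + €0.54 = €10.51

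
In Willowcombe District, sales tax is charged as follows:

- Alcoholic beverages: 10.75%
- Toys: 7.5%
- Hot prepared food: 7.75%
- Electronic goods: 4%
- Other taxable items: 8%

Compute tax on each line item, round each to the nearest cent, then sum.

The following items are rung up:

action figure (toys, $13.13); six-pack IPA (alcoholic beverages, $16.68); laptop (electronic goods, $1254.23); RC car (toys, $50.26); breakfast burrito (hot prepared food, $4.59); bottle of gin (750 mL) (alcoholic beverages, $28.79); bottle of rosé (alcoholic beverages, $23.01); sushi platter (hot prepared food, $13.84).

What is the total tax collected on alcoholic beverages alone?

Six-pack IPA $16.68: alcoholic beverages → 10.75% → $1.79
Bottle of gin (750 mL) $28.79: alcoholic beverages → 10.75% → $3.09
Bottle of rosé $23.01: alcoholic beverages → 10.75% → $2.47
Tax on alcoholic beverages = $1.79 + $3.09 + $2.47 = $7.35

$7.35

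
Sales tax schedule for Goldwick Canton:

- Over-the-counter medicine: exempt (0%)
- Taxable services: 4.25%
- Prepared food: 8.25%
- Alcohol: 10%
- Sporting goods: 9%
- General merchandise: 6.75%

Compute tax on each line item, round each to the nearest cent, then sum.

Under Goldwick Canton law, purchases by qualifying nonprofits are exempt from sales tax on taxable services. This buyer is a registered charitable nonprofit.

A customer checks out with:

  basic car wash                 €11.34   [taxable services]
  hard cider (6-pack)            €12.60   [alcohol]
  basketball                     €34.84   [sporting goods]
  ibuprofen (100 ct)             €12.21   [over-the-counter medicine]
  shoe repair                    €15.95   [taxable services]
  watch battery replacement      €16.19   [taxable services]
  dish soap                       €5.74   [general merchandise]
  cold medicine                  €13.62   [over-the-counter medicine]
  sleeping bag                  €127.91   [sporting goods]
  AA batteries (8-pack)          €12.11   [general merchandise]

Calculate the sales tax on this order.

Basic car wash €11.34: taxable services, buyer-exempt → 0% → €0.00
Hard cider (6-pack) €12.60: alcohol → 10% → €1.26
Basketball €34.84: sporting goods → 9% → €3.14
Ibuprofen (100 ct) €12.21: over-the-counter medicine → 0% → €0.00
Shoe repair €15.95: taxable services, buyer-exempt → 0% → €0.00
Watch battery replacement €16.19: taxable services, buyer-exempt → 0% → €0.00
Dish soap €5.74: general merchandise → 6.75% → €0.39
Cold medicine €13.62: over-the-counter medicine → 0% → €0.00
Sleeping bag €127.91: sporting goods → 9% → €11.51
AA batteries (8-pack) €12.11: general merchandise → 6.75% → €0.82
Total tax = €1.26 + €3.14 + €0.39 + €11.51 + €0.82 = €17.12

€17.12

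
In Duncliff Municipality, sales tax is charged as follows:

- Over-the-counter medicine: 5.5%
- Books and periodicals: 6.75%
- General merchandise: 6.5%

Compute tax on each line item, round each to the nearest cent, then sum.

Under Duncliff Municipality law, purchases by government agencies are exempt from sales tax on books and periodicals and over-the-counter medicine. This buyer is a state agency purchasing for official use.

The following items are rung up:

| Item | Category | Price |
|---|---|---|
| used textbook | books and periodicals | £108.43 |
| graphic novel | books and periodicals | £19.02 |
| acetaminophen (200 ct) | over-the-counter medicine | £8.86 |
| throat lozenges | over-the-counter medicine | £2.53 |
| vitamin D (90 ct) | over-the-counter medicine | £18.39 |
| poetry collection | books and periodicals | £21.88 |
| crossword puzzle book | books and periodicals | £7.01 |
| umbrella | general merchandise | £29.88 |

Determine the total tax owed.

Used textbook £108.43: books and periodicals, buyer-exempt → 0% → £0.00
Graphic novel £19.02: books and periodicals, buyer-exempt → 0% → £0.00
Acetaminophen (200 ct) £8.86: over-the-counter medicine, buyer-exempt → 0% → £0.00
Throat lozenges £2.53: over-the-counter medicine, buyer-exempt → 0% → £0.00
Vitamin D (90 ct) £18.39: over-the-counter medicine, buyer-exempt → 0% → £0.00
Poetry collection £21.88: books and periodicals, buyer-exempt → 0% → £0.00
Crossword puzzle book £7.01: books and periodicals, buyer-exempt → 0% → £0.00
Umbrella £29.88: general merchandise → 6.5% → £1.94
Total tax = £1.94

£1.94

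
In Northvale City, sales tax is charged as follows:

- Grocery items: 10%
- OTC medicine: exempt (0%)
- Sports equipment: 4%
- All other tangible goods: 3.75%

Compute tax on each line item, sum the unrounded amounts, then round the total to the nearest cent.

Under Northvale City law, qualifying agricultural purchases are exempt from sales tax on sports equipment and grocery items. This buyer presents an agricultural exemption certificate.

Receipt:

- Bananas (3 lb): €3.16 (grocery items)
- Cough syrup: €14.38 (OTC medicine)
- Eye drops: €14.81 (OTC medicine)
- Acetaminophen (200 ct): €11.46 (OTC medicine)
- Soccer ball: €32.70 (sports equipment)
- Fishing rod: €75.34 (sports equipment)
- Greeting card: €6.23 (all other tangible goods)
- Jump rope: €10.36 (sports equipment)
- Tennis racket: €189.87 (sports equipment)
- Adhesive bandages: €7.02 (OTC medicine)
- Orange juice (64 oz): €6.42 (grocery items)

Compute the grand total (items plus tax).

€371.98

Bananas (3 lb) €3.16: grocery items, buyer-exempt → 0% → €0.00
Cough syrup €14.38: OTC medicine → 0% → €0.00
Eye drops €14.81: OTC medicine → 0% → €0.00
Acetaminophen (200 ct) €11.46: OTC medicine → 0% → €0.00
Soccer ball €32.70: sports equipment, buyer-exempt → 0% → €0.00
Fishing rod €75.34: sports equipment, buyer-exempt → 0% → €0.00
Greeting card €6.23: all other tangible goods → 3.75% → €0.233625
Jump rope €10.36: sports equipment, buyer-exempt → 0% → €0.00
Tennis racket €189.87: sports equipment, buyer-exempt → 0% → €0.00
Adhesive bandages €7.02: OTC medicine → 0% → €0.00
Orange juice (64 oz) €6.42: grocery items, buyer-exempt → 0% → €0.00
Subtotal = €371.75; unrounded tax = €0.233625 → €0.23; total due = €371.98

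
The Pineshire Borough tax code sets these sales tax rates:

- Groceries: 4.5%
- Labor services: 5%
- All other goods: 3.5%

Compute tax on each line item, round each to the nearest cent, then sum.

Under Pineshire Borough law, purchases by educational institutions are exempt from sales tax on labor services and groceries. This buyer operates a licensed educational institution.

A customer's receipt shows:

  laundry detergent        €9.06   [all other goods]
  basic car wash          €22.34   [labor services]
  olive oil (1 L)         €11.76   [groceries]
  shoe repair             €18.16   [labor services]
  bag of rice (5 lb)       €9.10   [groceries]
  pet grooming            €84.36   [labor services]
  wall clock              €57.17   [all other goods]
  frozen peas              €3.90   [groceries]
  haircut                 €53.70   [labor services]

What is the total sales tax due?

€2.32

Laundry detergent €9.06: all other goods → 3.5% → €0.32
Basic car wash €22.34: labor services, buyer-exempt → 0% → €0.00
Olive oil (1 L) €11.76: groceries, buyer-exempt → 0% → €0.00
Shoe repair €18.16: labor services, buyer-exempt → 0% → €0.00
Bag of rice (5 lb) €9.10: groceries, buyer-exempt → 0% → €0.00
Pet grooming €84.36: labor services, buyer-exempt → 0% → €0.00
Wall clock €57.17: all other goods → 3.5% → €2.00
Frozen peas €3.90: groceries, buyer-exempt → 0% → €0.00
Haircut €53.70: labor services, buyer-exempt → 0% → €0.00
Total tax = €0.32 + €2.00 = €2.32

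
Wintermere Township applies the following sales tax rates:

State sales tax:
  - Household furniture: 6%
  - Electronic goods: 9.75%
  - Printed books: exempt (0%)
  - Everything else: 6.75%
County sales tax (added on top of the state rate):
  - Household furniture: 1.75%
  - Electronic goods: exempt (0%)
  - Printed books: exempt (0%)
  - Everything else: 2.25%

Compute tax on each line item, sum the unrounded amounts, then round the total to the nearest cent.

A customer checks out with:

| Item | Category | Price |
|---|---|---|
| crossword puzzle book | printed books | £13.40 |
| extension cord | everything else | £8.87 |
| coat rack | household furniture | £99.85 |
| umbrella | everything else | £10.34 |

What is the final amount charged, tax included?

Crossword puzzle book £13.40: printed books → 0% + 0% county = 0% → £0.00
Extension cord £8.87: everything else → 6.75% + 2.25% county = 9% → £0.7983
Coat rack £99.85: household furniture → 6% + 1.75% county = 7.75% → £7.738375
Umbrella £10.34: everything else → 6.75% + 2.25% county = 9% → £0.9306
Subtotal = £132.46; unrounded tax = £9.467275 → £9.47; total due = £141.93

£141.93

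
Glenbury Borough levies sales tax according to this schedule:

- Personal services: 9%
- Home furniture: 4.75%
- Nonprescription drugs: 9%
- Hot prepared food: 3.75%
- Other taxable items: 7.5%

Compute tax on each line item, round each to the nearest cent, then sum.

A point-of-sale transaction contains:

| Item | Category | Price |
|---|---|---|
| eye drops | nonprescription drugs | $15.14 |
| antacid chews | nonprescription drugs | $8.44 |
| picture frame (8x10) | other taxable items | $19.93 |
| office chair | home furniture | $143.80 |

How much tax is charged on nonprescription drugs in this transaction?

$2.12

Eye drops $15.14: nonprescription drugs → 9% → $1.36
Antacid chews $8.44: nonprescription drugs → 9% → $0.76
Tax on nonprescription drugs = $1.36 + $0.76 = $2.12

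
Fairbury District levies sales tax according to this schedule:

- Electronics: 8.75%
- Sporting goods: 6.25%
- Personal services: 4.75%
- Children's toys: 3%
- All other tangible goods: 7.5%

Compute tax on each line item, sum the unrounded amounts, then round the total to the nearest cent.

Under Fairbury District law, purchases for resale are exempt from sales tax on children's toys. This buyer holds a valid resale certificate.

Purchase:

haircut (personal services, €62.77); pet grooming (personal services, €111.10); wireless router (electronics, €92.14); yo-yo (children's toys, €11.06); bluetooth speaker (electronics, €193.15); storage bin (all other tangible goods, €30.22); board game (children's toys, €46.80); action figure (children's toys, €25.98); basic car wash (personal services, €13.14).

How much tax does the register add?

€36.11

Haircut €62.77: personal services → 4.75% → €2.981575
Pet grooming €111.10: personal services → 4.75% → €5.27725
Wireless router €92.14: electronics → 8.75% → €8.06225
Yo-yo €11.06: children's toys, buyer-exempt → 0% → €0.00
Bluetooth speaker €193.15: electronics → 8.75% → €16.900625
Storage bin €30.22: all other tangible goods → 7.5% → €2.2665
Board game €46.80: children's toys, buyer-exempt → 0% → €0.00
Action figure €25.98: children's toys, buyer-exempt → 0% → €0.00
Basic car wash €13.14: personal services → 4.75% → €0.62415
Unrounded tax sum = €36.11235 → €36.11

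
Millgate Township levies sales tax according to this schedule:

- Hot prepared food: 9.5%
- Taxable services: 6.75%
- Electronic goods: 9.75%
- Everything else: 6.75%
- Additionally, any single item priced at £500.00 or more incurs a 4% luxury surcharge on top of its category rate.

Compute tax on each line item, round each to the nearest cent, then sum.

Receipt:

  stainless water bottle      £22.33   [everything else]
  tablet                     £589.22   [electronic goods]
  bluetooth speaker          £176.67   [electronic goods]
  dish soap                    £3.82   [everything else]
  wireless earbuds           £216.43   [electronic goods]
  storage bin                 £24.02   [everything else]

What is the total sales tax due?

£122.74

Stainless water bottle £22.33: everything else → 6.75% → £1.51
Tablet £589.22: electronic goods → 9.75% + 4% surcharge = 13.75% → £81.02
Bluetooth speaker £176.67: electronic goods → 9.75% → £17.23
Dish soap £3.82: everything else → 6.75% → £0.26
Wireless earbuds £216.43: electronic goods → 9.75% → £21.10
Storage bin £24.02: everything else → 6.75% → £1.62
Total tax = £1.51 + £81.02 + £17.23 + £0.26 + £21.10 + £1.62 = £122.74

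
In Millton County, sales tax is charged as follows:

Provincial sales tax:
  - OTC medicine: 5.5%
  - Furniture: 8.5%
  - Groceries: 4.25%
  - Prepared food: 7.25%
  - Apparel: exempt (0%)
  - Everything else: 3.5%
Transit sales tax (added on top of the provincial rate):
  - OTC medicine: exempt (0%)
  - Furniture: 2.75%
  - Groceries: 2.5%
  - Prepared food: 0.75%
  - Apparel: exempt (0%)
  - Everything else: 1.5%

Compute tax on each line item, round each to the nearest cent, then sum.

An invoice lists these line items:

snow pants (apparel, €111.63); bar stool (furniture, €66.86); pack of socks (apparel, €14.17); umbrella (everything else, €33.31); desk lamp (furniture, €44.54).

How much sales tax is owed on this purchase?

€14.20

Snow pants €111.63: apparel → 0% + 0% transit = 0% → €0.00
Bar stool €66.86: furniture → 8.5% + 2.75% transit = 11.25% → €7.52
Pack of socks €14.17: apparel → 0% + 0% transit = 0% → €0.00
Umbrella €33.31: everything else → 3.5% + 1.5% transit = 5% → €1.67
Desk lamp €44.54: furniture → 8.5% + 2.75% transit = 11.25% → €5.01
Total tax = €7.52 + €1.67 + €5.01 = €14.20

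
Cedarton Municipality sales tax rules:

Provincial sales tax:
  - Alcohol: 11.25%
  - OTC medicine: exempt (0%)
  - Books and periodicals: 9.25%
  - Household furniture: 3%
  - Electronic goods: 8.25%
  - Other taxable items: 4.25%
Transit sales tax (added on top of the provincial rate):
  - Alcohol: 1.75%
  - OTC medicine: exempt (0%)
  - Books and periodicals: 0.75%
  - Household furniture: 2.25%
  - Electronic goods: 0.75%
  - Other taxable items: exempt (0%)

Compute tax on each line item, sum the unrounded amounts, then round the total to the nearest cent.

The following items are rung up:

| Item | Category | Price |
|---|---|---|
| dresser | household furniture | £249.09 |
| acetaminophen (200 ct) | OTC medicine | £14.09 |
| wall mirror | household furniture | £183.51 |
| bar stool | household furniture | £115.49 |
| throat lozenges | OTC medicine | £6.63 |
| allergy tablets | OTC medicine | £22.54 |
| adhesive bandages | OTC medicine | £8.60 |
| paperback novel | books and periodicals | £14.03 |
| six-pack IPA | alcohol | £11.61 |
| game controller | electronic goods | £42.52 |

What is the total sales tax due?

£35.51

Dresser £249.09: household furniture → 3% + 2.25% transit = 5.25% → £13.077225
Acetaminophen (200 ct) £14.09: OTC medicine → 0% + 0% transit = 0% → £0.00
Wall mirror £183.51: household furniture → 3% + 2.25% transit = 5.25% → £9.634275
Bar stool £115.49: household furniture → 3% + 2.25% transit = 5.25% → £6.063225
Throat lozenges £6.63: OTC medicine → 0% + 0% transit = 0% → £0.00
Allergy tablets £22.54: OTC medicine → 0% + 0% transit = 0% → £0.00
Adhesive bandages £8.60: OTC medicine → 0% + 0% transit = 0% → £0.00
Paperback novel £14.03: books and periodicals → 9.25% + 0.75% transit = 10% → £1.403
Six-pack IPA £11.61: alcohol → 11.25% + 1.75% transit = 13% → £1.5093
Game controller £42.52: electronic goods → 8.25% + 0.75% transit = 9% → £3.8268
Unrounded tax sum = £35.513825 → £35.51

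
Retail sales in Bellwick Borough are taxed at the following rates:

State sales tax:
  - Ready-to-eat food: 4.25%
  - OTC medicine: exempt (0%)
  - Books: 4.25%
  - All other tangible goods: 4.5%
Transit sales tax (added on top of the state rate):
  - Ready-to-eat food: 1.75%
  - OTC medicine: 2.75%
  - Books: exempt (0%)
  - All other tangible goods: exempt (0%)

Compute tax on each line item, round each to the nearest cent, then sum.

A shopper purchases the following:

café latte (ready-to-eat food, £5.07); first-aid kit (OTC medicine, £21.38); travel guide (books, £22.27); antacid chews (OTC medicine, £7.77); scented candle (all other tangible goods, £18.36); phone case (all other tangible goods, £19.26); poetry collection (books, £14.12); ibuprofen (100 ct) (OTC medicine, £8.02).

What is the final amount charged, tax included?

Café latte £5.07: ready-to-eat food → 4.25% + 1.75% transit = 6% → £0.30
First-aid kit £21.38: OTC medicine → 0% + 2.75% transit = 2.75% → £0.59
Travel guide £22.27: books → 4.25% + 0% transit = 4.25% → £0.95
Antacid chews £7.77: OTC medicine → 0% + 2.75% transit = 2.75% → £0.21
Scented candle £18.36: all other tangible goods → 4.5% + 0% transit = 4.5% → £0.83
Phone case £19.26: all other tangible goods → 4.5% + 0% transit = 4.5% → £0.87
Poetry collection £14.12: books → 4.25% + 0% transit = 4.25% → £0.60
Ibuprofen (100 ct) £8.02: OTC medicine → 0% + 2.75% transit = 2.75% → £0.22
Subtotal = £116.25; tax = £4.57; total due = £120.82

£120.82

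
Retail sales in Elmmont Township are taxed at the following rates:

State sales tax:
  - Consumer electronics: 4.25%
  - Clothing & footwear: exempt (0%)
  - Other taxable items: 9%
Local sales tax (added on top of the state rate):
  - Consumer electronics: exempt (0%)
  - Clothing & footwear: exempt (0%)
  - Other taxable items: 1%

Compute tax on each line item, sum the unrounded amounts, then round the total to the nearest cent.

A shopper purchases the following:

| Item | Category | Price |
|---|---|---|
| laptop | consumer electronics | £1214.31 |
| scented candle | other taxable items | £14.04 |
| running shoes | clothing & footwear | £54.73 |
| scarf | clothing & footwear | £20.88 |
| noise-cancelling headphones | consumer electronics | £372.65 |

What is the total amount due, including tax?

Laptop £1214.31: consumer electronics → 4.25% + 0% local = 4.25% → £51.608175
Scented candle £14.04: other taxable items → 9% + 1% local = 10% → £1.404
Running shoes £54.73: clothing & footwear → 0% + 0% local = 0% → £0.00
Scarf £20.88: clothing & footwear → 0% + 0% local = 0% → £0.00
Noise-cancelling headphones £372.65: consumer electronics → 4.25% + 0% local = 4.25% → £15.837625
Subtotal = £1676.61; unrounded tax = £68.8498 → £68.85; total due = £1745.46

£1745.46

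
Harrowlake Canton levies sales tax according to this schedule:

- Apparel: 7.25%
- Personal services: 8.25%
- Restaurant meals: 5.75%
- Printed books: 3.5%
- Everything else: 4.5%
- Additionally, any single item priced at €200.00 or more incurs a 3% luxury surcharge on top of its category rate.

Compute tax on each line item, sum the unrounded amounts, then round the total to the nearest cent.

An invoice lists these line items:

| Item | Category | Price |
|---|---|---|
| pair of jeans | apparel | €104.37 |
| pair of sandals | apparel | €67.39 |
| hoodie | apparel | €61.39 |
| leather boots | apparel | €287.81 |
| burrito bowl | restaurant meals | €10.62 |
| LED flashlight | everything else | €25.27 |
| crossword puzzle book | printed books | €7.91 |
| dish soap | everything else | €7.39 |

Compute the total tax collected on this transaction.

Pair of jeans €104.37: apparel → 7.25% → €7.566825
Pair of sandals €67.39: apparel → 7.25% → €4.885775
Hoodie €61.39: apparel → 7.25% → €4.450775
Leather boots €287.81: apparel → 7.25% + 3% surcharge = 10.25% → €29.500525
Burrito bowl €10.62: restaurant meals → 5.75% → €0.61065
LED flashlight €25.27: everything else → 4.5% → €1.13715
Crossword puzzle book €7.91: printed books → 3.5% → €0.27685
Dish soap €7.39: everything else → 4.5% → €0.33255
Unrounded tax sum = €48.7611 → €48.76

€48.76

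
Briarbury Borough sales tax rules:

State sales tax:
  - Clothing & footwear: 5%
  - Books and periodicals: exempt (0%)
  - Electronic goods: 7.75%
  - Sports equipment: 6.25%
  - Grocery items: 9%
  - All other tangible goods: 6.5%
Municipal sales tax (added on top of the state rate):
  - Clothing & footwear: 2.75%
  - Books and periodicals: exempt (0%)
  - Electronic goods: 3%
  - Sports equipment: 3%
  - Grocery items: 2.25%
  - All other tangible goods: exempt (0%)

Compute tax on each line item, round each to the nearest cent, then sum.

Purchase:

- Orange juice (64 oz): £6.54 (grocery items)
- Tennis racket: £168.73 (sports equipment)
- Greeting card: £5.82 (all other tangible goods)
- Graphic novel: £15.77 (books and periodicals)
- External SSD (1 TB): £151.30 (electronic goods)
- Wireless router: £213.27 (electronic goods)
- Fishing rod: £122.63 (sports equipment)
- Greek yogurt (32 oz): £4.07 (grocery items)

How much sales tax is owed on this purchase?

£67.72

Orange juice (64 oz) £6.54: grocery items → 9% + 2.25% municipal = 11.25% → £0.74
Tennis racket £168.73: sports equipment → 6.25% + 3% municipal = 9.25% → £15.61
Greeting card £5.82: all other tangible goods → 6.5% + 0% municipal = 6.5% → £0.38
Graphic novel £15.77: books and periodicals → 0% + 0% municipal = 0% → £0.00
External SSD (1 TB) £151.30: electronic goods → 7.75% + 3% municipal = 10.75% → £16.26
Wireless router £213.27: electronic goods → 7.75% + 3% municipal = 10.75% → £22.93
Fishing rod £122.63: sports equipment → 6.25% + 3% municipal = 9.25% → £11.34
Greek yogurt (32 oz) £4.07: grocery items → 9% + 2.25% municipal = 11.25% → £0.46
Total tax = £0.74 + £15.61 + £0.38 + £16.26 + £22.93 + £11.34 + £0.46 = £67.72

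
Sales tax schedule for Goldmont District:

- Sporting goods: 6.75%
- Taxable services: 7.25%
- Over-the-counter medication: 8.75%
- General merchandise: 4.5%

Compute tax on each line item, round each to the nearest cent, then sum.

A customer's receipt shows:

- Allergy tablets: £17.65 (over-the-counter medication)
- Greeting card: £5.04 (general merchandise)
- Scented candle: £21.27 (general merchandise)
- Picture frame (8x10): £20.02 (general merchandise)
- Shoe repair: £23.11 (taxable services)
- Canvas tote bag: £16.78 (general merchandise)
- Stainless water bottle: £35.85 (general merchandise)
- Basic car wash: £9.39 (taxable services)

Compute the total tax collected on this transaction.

£8.36

Allergy tablets £17.65: over-the-counter medication → 8.75% → £1.54
Greeting card £5.04: general merchandise → 4.5% → £0.23
Scented candle £21.27: general merchandise → 4.5% → £0.96
Picture frame (8x10) £20.02: general merchandise → 4.5% → £0.90
Shoe repair £23.11: taxable services → 7.25% → £1.68
Canvas tote bag £16.78: general merchandise → 4.5% → £0.76
Stainless water bottle £35.85: general merchandise → 4.5% → £1.61
Basic car wash £9.39: taxable services → 7.25% → £0.68
Total tax = £1.54 + £0.23 + £0.96 + £0.90 + £1.68 + £0.76 + £1.61 + £0.68 = £8.36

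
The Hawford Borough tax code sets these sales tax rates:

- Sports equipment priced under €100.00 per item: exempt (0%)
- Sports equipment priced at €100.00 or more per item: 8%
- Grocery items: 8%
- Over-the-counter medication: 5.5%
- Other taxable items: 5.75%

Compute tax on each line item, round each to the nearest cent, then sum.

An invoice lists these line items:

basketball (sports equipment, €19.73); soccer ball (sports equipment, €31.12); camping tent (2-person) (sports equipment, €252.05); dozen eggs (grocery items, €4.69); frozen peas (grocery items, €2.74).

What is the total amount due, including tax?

Basketball €19.73: sports equipment, under €100.00 → 0% → €0.00
Soccer ball €31.12: sports equipment, under €100.00 → 0% → €0.00
Camping tent (2-person) €252.05: sports equipment, €100.00 or more → 8% → €20.16
Dozen eggs €4.69: grocery items → 8% → €0.38
Frozen peas €2.74: grocery items → 8% → €0.22
Subtotal = €310.33; tax = €20.76; total due = €331.09

€331.09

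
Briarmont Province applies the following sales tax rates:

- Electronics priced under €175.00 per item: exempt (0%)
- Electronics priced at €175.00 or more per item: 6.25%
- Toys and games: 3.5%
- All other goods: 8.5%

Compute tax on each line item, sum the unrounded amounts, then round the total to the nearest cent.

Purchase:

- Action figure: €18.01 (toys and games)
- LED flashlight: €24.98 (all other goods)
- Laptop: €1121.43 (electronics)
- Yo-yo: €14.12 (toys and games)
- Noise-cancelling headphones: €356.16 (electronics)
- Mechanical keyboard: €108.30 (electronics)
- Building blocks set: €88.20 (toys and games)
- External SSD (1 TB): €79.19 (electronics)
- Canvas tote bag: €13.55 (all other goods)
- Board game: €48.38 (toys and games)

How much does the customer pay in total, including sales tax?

Action figure €18.01: toys and games → 3.5% → €0.63035
LED flashlight €24.98: all other goods → 8.5% → €2.1233
Laptop €1121.43: electronics, €175.00 or more → 6.25% → €70.089375
Yo-yo €14.12: toys and games → 3.5% → €0.4942
Noise-cancelling headphones €356.16: electronics, €175.00 or more → 6.25% → €22.26
Mechanical keyboard €108.30: electronics, under €175.00 → 0% → €0.00
Building blocks set €88.20: toys and games → 3.5% → €3.087
External SSD (1 TB) €79.19: electronics, under €175.00 → 0% → €0.00
Canvas tote bag €13.55: all other goods → 8.5% → €1.15175
Board game €48.38: toys and games → 3.5% → €1.6933
Subtotal = €1872.32; unrounded tax = €101.529275 → €101.53; total due = €1973.85

€1973.85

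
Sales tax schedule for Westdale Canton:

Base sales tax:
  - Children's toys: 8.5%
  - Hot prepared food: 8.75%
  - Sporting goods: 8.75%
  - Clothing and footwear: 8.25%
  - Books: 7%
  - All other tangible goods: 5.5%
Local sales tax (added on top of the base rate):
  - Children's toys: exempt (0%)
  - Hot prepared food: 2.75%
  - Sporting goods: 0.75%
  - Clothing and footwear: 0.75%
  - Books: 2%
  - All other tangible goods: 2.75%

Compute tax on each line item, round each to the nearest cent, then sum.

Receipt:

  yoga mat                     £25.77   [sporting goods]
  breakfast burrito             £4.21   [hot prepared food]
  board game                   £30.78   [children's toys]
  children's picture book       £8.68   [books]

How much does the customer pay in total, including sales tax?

Yoga mat £25.77: sporting goods → 8.75% + 0.75% local = 9.5% → £2.45
Breakfast burrito £4.21: hot prepared food → 8.75% + 2.75% local = 11.5% → £0.48
Board game £30.78: children's toys → 8.5% + 0% local = 8.5% → £2.62
Children's picture book £8.68: books → 7% + 2% local = 9% → £0.78
Subtotal = £69.44; tax = £6.33; total due = £75.77

£75.77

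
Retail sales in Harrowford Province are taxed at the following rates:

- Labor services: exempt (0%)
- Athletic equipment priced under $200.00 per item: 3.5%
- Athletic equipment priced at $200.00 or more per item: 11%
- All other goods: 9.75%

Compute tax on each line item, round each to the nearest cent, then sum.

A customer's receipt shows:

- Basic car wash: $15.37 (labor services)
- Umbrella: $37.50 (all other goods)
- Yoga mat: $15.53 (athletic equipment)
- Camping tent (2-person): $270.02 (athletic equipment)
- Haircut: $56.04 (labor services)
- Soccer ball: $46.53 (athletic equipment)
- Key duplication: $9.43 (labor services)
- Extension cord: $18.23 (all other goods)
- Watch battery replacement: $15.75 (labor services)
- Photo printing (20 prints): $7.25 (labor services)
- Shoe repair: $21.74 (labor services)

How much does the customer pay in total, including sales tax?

Basic car wash $15.37: labor services → 0% → $0.00
Umbrella $37.50: all other goods → 9.75% → $3.66
Yoga mat $15.53: athletic equipment, under $200.00 → 3.5% → $0.54
Camping tent (2-person) $270.02: athletic equipment, $200.00 or more → 11% → $29.70
Haircut $56.04: labor services → 0% → $0.00
Soccer ball $46.53: athletic equipment, under $200.00 → 3.5% → $1.63
Key duplication $9.43: labor services → 0% → $0.00
Extension cord $18.23: all other goods → 9.75% → $1.78
Watch battery replacement $15.75: labor services → 0% → $0.00
Photo printing (20 prints) $7.25: labor services → 0% → $0.00
Shoe repair $21.74: labor services → 0% → $0.00
Subtotal = $513.39; tax = $37.31; total due = $550.70

$550.70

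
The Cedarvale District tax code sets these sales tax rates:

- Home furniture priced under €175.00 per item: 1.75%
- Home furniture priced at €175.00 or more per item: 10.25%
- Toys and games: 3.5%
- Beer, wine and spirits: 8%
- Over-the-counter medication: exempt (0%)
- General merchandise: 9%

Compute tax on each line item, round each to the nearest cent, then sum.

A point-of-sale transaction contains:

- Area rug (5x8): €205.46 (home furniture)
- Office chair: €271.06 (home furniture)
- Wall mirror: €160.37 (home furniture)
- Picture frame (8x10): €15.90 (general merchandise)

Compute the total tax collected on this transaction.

€53.08

Area rug (5x8) €205.46: home furniture, €175.00 or more → 10.25% → €21.06
Office chair €271.06: home furniture, €175.00 or more → 10.25% → €27.78
Wall mirror €160.37: home furniture, under €175.00 → 1.75% → €2.81
Picture frame (8x10) €15.90: general merchandise → 9% → €1.43
Total tax = €21.06 + €27.78 + €2.81 + €1.43 = €53.08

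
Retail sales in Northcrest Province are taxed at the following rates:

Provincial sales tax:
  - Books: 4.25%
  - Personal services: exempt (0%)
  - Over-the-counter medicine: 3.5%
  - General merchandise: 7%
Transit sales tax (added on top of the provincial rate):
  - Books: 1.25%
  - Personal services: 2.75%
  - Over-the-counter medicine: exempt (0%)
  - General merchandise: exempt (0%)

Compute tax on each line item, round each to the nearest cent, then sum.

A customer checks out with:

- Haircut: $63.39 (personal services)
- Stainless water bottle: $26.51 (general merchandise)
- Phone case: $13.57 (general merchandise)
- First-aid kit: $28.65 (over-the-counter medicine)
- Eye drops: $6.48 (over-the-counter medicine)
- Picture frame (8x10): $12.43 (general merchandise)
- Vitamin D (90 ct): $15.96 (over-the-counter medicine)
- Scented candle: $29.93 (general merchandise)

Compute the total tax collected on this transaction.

$9.31

Haircut $63.39: personal services → 0% + 2.75% transit = 2.75% → $1.74
Stainless water bottle $26.51: general merchandise → 7% + 0% transit = 7% → $1.86
Phone case $13.57: general merchandise → 7% + 0% transit = 7% → $0.95
First-aid kit $28.65: over-the-counter medicine → 3.5% + 0% transit = 3.5% → $1.00
Eye drops $6.48: over-the-counter medicine → 3.5% + 0% transit = 3.5% → $0.23
Picture frame (8x10) $12.43: general merchandise → 7% + 0% transit = 7% → $0.87
Vitamin D (90 ct) $15.96: over-the-counter medicine → 3.5% + 0% transit = 3.5% → $0.56
Scented candle $29.93: general merchandise → 7% + 0% transit = 7% → $2.10
Total tax = $1.74 + $1.86 + $0.95 + $1.00 + $0.23 + $0.87 + $0.56 + $2.10 = $9.31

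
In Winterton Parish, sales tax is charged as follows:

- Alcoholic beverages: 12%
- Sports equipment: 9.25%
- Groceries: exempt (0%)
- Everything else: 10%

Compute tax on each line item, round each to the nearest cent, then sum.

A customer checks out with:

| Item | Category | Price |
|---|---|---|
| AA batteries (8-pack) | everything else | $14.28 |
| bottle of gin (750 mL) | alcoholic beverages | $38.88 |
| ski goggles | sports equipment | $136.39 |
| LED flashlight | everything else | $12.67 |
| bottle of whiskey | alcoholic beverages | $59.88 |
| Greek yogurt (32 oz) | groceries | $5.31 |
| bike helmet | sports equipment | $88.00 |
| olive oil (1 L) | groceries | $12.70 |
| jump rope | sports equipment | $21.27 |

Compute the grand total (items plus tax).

$426.67

AA batteries (8-pack) $14.28: everything else → 10% → $1.43
Bottle of gin (750 mL) $38.88: alcoholic beverages → 12% → $4.67
Ski goggles $136.39: sports equipment → 9.25% → $12.62
LED flashlight $12.67: everything else → 10% → $1.27
Bottle of whiskey $59.88: alcoholic beverages → 12% → $7.19
Greek yogurt (32 oz) $5.31: groceries → 0% → $0.00
Bike helmet $88.00: sports equipment → 9.25% → $8.14
Olive oil (1 L) $12.70: groceries → 0% → $0.00
Jump rope $21.27: sports equipment → 9.25% → $1.97
Subtotal = $389.38; tax = $37.29; total due = $426.67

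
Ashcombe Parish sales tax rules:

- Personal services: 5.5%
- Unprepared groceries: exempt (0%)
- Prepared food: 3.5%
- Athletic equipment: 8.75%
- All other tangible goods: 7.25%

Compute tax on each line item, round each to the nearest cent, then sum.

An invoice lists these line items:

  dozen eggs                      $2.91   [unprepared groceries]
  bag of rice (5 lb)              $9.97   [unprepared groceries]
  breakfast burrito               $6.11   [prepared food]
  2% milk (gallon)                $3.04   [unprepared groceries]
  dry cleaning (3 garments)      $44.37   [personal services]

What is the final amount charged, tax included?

$69.05

Dozen eggs $2.91: unprepared groceries → 0% → $0.00
Bag of rice (5 lb) $9.97: unprepared groceries → 0% → $0.00
Breakfast burrito $6.11: prepared food → 3.5% → $0.21
2% milk (gallon) $3.04: unprepared groceries → 0% → $0.00
Dry cleaning (3 garments) $44.37: personal services → 5.5% → $2.44
Subtotal = $66.40; tax = $2.65; total due = $69.05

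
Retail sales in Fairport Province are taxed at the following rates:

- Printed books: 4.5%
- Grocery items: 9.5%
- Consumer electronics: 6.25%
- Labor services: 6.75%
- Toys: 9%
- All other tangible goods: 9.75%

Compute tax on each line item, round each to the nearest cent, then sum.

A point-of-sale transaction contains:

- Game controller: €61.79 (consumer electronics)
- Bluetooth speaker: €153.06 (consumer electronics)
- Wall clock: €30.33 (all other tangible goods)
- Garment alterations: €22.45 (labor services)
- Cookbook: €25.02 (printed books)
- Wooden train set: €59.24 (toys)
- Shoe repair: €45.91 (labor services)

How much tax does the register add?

€27.47

Game controller €61.79: consumer electronics → 6.25% → €3.86
Bluetooth speaker €153.06: consumer electronics → 6.25% → €9.57
Wall clock €30.33: all other tangible goods → 9.75% → €2.96
Garment alterations €22.45: labor services → 6.75% → €1.52
Cookbook €25.02: printed books → 4.5% → €1.13
Wooden train set €59.24: toys → 9% → €5.33
Shoe repair €45.91: labor services → 6.75% → €3.10
Total tax = €3.86 + €9.57 + €2.96 + €1.52 + €1.13 + €5.33 + €3.10 = €27.47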